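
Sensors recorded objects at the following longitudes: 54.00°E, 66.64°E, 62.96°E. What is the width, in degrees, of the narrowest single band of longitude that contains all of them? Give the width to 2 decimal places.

Sort the longitudes: +54.00°, +62.96°, +66.64°.
Eastward gaps between consecutive values (wrapping around): 8.96°, 3.68°, 347.36°.
Largest gap = 347.36° ⇒ minimal covering band is its complement: 360° − 347.36° = 12.64°.
Band runs from +54.00° eastward to +66.64°.

12.64°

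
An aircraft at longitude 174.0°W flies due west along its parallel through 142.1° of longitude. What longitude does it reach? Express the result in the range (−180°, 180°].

Start at -174.0°; shift −142.1° → -316.1°.
-316.1° lies outside (−180°, 180°]; add 360° → +43.9°.

43.9°E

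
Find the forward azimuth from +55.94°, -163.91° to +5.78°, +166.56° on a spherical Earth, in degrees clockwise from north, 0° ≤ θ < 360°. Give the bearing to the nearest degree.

217°

Δλ = 166.56 − -163.91 = 330.47°; wrapped into (−180°, 180°]: -29.53°.
θ = atan2( sin Δλ · cos φ₂ , cos φ₁ · sin φ₂ − sin φ₁ · cos φ₂ · cos Δλ )
  = atan2(-0.49037, -0.66077) = -143.420° → normalised to [0°, 360°): 216.580°.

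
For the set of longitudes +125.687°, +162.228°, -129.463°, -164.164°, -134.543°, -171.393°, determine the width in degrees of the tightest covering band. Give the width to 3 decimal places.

104.850°

Sort the longitudes: -171.393°, -164.164°, -134.543°, -129.463°, +125.687°, +162.228°.
Eastward gaps between consecutive values (wrapping around): 7.229°, 29.621°, 5.080°, 255.150°, 36.541°, 26.379°.
Largest gap = 255.150° ⇒ minimal covering band is its complement: 360° − 255.150° = 104.850°.
Band runs from +125.687° eastward to -129.463°, crossing the antimeridian.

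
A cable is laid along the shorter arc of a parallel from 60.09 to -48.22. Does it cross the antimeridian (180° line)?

No

Signed shortest Δλ = ((-48.22 − 60.09 + 180) mod 360) − 180 = -108.31°.
Going west by 108.31° from +60.09° reaches -48.22° without touching 180°.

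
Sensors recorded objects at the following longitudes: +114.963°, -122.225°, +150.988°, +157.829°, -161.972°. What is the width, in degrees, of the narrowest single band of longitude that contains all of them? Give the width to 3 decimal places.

Sort the longitudes: -161.972°, -122.225°, +114.963°, +150.988°, +157.829°.
Eastward gaps between consecutive values (wrapping around): 39.747°, 237.188°, 36.025°, 6.841°, 40.199°.
Largest gap = 237.188° ⇒ minimal covering band is its complement: 360° − 237.188° = 122.812°.
Band runs from +114.963° eastward to -122.225°, crossing the antimeridian.

122.812°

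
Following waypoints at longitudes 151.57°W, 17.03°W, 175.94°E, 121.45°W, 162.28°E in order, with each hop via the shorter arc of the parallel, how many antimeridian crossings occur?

Leg 1: -151.57° → -17.03°, shortest Δλ = 134.54° (east) — does not cross 180°.
Leg 2: -17.03° → +175.94°, shortest Δλ = -167.03° (west) — crosses 180°.
Leg 3: +175.94° → -121.45°, shortest Δλ = 62.61° (east) — crosses 180°.
Leg 4: -121.45° → +162.28°, shortest Δλ = -76.27° (west) — crosses 180°.
Total crossings: 3.

3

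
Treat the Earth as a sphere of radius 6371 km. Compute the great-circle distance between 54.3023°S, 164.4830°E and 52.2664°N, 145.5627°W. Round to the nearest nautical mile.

Δλ = -145.5627 − 164.4830 = -310.0457°; wrapped into (−180°, 180°]: 49.9543°.
Δφ = 52.2664 − -54.3023 = 106.5687°.
a = sin²(Δφ/2) + cos φ₁ · cos φ₂ · sin²(Δλ/2) = 0.706254.
c = 2·atan2(√a, √(1−a)) = 1.99600 rad → d = 6371·c ≈ 12716.53 km ≈ 6866.38 nmi.

6866 nmi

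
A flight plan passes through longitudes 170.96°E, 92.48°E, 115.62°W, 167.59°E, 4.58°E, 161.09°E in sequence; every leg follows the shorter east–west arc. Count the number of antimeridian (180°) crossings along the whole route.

2

Leg 1: +170.96° → +92.48°, shortest Δλ = -78.48° (west) — does not cross 180°.
Leg 2: +92.48° → -115.62°, shortest Δλ = 151.9° (east) — crosses 180°.
Leg 3: -115.62° → +167.59°, shortest Δλ = -76.79° (west) — crosses 180°.
Leg 4: +167.59° → +4.58°, shortest Δλ = -163.01° (west) — does not cross 180°.
Leg 5: +4.58° → +161.09°, shortest Δλ = 156.51° (east) — does not cross 180°.
Total crossings: 2.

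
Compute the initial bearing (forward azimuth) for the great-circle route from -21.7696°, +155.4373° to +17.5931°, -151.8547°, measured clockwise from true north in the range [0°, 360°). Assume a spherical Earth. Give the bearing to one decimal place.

56.9°

Δλ = -151.8547 − 155.4373 = -307.2920°; wrapped into (−180°, 180°]: 52.7080°.
θ = atan2( sin Δλ · cos φ₂ , cos φ₁ · sin φ₂ − sin φ₁ · cos φ₂ · cos Δλ )
  = atan2(0.75835, 0.49489) = 56.872° → normalised to [0°, 360°): 56.872°.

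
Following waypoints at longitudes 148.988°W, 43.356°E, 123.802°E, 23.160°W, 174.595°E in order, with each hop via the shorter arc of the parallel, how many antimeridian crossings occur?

Leg 1: -148.988° → +43.356°, shortest Δλ = -167.656° (west) — crosses 180°.
Leg 2: +43.356° → +123.802°, shortest Δλ = 80.446° (east) — does not cross 180°.
Leg 3: +123.802° → -23.160°, shortest Δλ = -146.962° (west) — does not cross 180°.
Leg 4: -23.160° → +174.595°, shortest Δλ = -162.245° (west) — crosses 180°.
Total crossings: 2.

2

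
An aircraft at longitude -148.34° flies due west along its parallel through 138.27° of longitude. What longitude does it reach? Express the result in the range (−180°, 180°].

+73.39°

Start at -148.34°; shift −138.27° → -286.61°.
-286.61° lies outside (−180°, 180°]; add 360° → +73.39°.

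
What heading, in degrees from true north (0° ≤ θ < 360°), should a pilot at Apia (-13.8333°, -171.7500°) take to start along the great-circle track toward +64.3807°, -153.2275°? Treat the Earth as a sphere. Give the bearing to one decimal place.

8.0°

Δλ = -153.2275 − -171.7500 = 18.5225°.
θ = atan2( sin Δλ · cos φ₂ , cos φ₁ · sin φ₂ − sin φ₁ · cos φ₂ · cos Δλ )
  = atan2(0.13736, 0.97356) = 8.031° → normalised to [0°, 360°): 8.031°.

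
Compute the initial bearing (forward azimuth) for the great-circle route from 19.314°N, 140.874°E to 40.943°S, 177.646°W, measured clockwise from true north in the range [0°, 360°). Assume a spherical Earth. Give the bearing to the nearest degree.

Δλ = -177.646 − 140.874 = -318.520°; wrapped into (−180°, 180°]: 41.480°.
θ = atan2( sin Δλ · cos φ₂ , cos φ₁ · sin φ₂ − sin φ₁ · cos φ₂ · cos Δλ )
  = atan2(0.50032, -0.80560) = 148.157° → normalised to [0°, 360°): 148.157°.

148°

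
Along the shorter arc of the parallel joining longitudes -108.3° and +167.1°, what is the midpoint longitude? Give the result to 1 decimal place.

-150.6°

Signed shortest Δλ from -108.3° to +167.1° is -84.6°.
Midpoint longitude = -108.3° + (-84.6°)/2 = -108.3° − 42.3° = -150.6°.
(The naïve average (-108.3 + +167.1)/2 = 29.4° is on the wrong side of the globe.)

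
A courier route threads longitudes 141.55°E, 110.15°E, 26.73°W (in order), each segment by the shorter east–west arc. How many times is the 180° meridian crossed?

0

Leg 1: +141.55° → +110.15°, shortest Δλ = -31.4° (west) — does not cross 180°.
Leg 2: +110.15° → -26.73°, shortest Δλ = -136.88° (west) — does not cross 180°.
Total crossings: 0.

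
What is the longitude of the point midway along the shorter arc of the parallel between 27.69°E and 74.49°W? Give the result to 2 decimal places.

Signed shortest Δλ from +27.69° to -74.49° is -102.18°.
Midpoint longitude = +27.69° + (-102.18°)/2 = +27.69° − 51.09° = -23.40°.

23.40°W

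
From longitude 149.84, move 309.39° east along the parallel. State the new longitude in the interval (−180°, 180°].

Start at +149.84°; shift +309.39° → +459.23°.
+459.23° lies outside (−180°, 180°]; subtract 360° → +99.23°.

+99.23°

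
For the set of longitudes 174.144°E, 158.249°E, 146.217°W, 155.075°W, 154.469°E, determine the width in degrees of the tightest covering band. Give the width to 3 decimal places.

59.314°

Sort the longitudes: -155.075°, -146.217°, +154.469°, +158.249°, +174.144°.
Eastward gaps between consecutive values (wrapping around): 8.858°, 300.686°, 3.780°, 15.895°, 30.781°.
Largest gap = 300.686° ⇒ minimal covering band is its complement: 360° − 300.686° = 59.314°.
Band runs from +154.469° eastward to -146.217°, crossing the antimeridian.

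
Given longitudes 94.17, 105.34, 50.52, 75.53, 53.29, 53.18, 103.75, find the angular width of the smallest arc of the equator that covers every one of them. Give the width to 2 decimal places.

54.82°

Sort the longitudes: +50.52°, +53.18°, +53.29°, +75.53°, +94.17°, +103.75°, +105.34°.
Eastward gaps between consecutive values (wrapping around): 2.66°, 0.11°, 22.24°, 18.64°, 9.58°, 1.59°, 305.18°.
Largest gap = 305.18° ⇒ minimal covering band is its complement: 360° − 305.18° = 54.82°.
Band runs from +50.52° eastward to +105.34°.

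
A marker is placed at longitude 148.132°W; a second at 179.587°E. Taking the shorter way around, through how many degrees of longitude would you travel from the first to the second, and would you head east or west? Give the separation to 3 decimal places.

32.281° west

Raw difference: 179.587 − -148.132 = 327.719°.
Normalise into (−180°, 180°]: 327.719° − 360° = -32.281°.
Negative ⇒ the second point lies to the west; separation 32.281°.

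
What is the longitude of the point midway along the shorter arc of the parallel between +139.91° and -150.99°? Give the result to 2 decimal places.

Signed shortest Δλ from +139.91° to -150.99° is +69.10°.
Midpoint longitude = +139.91° + (+69.10°)/2 = +139.91° + 34.55° = +174.46°.
(The naïve average (+139.91 + -150.99)/2 = -5.54° is on the wrong side of the globe.)

+174.46°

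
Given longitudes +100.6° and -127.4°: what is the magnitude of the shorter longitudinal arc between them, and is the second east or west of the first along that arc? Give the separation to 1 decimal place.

Raw difference: -127.4 − 100.6 = -228.0°.
Normalise into (−180°, 180°]: -228.0° + 360° = 132.0°.
Positive ⇒ the second point lies to the east; separation 132.0°.

132.0° east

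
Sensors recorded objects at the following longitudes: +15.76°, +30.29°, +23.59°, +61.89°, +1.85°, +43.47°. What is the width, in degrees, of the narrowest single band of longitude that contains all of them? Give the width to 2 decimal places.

60.04°

Sort the longitudes: +1.85°, +15.76°, +23.59°, +30.29°, +43.47°, +61.89°.
Eastward gaps between consecutive values (wrapping around): 13.91°, 7.83°, 6.70°, 13.18°, 18.42°, 299.96°.
Largest gap = 299.96° ⇒ minimal covering band is its complement: 360° − 299.96° = 60.04°.
Band runs from +1.85° eastward to +61.89°.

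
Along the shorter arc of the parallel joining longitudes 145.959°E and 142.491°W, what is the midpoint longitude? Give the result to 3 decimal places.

178.266°W

Signed shortest Δλ from +145.959° to -142.491° is +71.550°.
Midpoint longitude = +145.959° + (+71.550°)/2 = +145.959° + 35.775° = +181.734°.
Normalise into (−180°, 180°]: -178.266°.
(The naïve average (+145.959 + -142.491)/2 = 1.734° is on the wrong side of the globe.)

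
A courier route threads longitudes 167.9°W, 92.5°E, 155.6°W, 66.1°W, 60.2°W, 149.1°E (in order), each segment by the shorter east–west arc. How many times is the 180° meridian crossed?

3

Leg 1: -167.9° → +92.5°, shortest Δλ = -99.6° (west) — crosses 180°.
Leg 2: +92.5° → -155.6°, shortest Δλ = 111.9° (east) — crosses 180°.
Leg 3: -155.6° → -66.1°, shortest Δλ = 89.5° (east) — does not cross 180°.
Leg 4: -66.1° → -60.2°, shortest Δλ = 5.9° (east) — does not cross 180°.
Leg 5: -60.2° → +149.1°, shortest Δλ = -150.7° (west) — crosses 180°.
Total crossings: 3.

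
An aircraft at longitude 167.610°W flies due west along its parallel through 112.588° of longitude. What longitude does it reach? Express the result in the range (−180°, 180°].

79.802°E

Start at -167.610°; shift −112.588° → -280.198°.
-280.198° lies outside (−180°, 180°]; add 360° → +79.802°.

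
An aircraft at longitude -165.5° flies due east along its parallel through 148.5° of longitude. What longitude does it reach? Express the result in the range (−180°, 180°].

Start at -165.5°; shift +148.5° → -17.0°.
-17.0° already lies in (−180°, 180°].

-17.0°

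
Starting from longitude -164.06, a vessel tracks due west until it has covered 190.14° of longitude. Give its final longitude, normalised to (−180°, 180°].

+5.80°

Start at -164.06°; shift −190.14° → -354.20°.
-354.20° lies outside (−180°, 180°]; add 360° → +5.80°.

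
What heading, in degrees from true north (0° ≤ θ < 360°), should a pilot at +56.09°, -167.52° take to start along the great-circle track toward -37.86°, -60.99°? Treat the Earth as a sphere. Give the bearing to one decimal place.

101.6°

Δλ = -60.99 − -167.52 = 106.53°.
θ = atan2( sin Δλ · cos φ₂ , cos φ₁ · sin φ₂ − sin φ₁ · cos φ₂ · cos Δλ )
  = atan2(0.75688, -0.15597) = 101.644° → normalised to [0°, 360°): 101.644°.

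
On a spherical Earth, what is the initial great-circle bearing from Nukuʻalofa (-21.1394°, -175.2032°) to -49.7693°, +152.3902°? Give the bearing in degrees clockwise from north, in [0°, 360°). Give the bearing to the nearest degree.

214°

Δλ = 152.3902 − -175.2032 = 327.5934°; wrapped into (−180°, 180°]: -32.4066°.
θ = atan2( sin Δλ · cos φ₂ , cos φ₁ · sin φ₂ − sin φ₁ · cos φ₂ · cos Δλ )
  = atan2(-0.34614, -0.51542) = -146.116° → normalised to [0°, 360°): 213.884°.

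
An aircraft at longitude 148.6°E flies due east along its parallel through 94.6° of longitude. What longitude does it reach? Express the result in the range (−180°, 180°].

Start at +148.6°; shift +94.6° → +243.2°.
+243.2° lies outside (−180°, 180°]; subtract 360° → -116.8°.

116.8°W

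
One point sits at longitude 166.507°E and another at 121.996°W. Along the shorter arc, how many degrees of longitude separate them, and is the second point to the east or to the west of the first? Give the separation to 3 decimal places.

71.497° east

Raw difference: -121.996 − 166.507 = -288.503°.
Normalise into (−180°, 180°]: -288.503° + 360° = 71.497°.
Positive ⇒ the second point lies to the east; separation 71.497°.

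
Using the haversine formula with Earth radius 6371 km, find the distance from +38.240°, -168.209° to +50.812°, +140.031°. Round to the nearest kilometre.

Δλ = 140.031 − -168.209 = 308.240°; wrapped into (−180°, 180°]: -51.760°.
Δφ = 50.812 − 38.240 = 12.572°.
a = sin²(Δφ/2) + cos φ₁ · cos φ₂ · sin²(Δλ/2) = 0.106541.
c = 2·atan2(√a, √(1−a)) = 0.66500 rad → d = 6371·c ≈ 4236.71 km.

4237 km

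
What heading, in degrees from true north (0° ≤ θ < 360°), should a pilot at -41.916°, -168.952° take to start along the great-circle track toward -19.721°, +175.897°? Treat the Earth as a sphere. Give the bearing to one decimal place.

325.3°

Δλ = 175.897 − -168.952 = 344.849°; wrapped into (−180°, 180°]: -15.151°.
θ = atan2( sin Δλ · cos φ₂ , cos φ₁ · sin φ₂ − sin φ₁ · cos φ₂ · cos Δλ )
  = atan2(-0.24603, 0.35590) = -34.656° → normalised to [0°, 360°): 325.344°.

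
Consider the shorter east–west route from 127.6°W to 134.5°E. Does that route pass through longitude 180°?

Naïve |134.5 − -127.6| = 262.1° > 180°, so the shorter arc goes the other way round — across 180°.
Signed shortest Δλ = ((134.5 − -127.6 + 180) mod 360) − 180 = -97.9°.
Going west by 97.9° from -127.6° passes through 180° before reaching +134.5°.

Yes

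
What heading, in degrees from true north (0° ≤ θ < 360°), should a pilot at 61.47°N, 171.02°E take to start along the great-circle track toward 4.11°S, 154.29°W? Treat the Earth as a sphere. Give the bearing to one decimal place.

Δλ = -154.29 − 171.02 = -325.31°; wrapped into (−180°, 180°]: 34.69°.
θ = atan2( sin Δλ · cos φ₂ , cos φ₁ · sin φ₂ − sin φ₁ · cos φ₂ · cos Δλ )
  = atan2(0.56767, -0.75477) = 143.053° → normalised to [0°, 360°): 143.053°.

143.1°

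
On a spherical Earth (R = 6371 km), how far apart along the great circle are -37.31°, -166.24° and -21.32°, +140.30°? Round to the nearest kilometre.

5402 km

Δλ = 140.30 − -166.24 = 306.54°; wrapped into (−180°, 180°]: -53.46°.
Δφ = -21.32 − -37.31 = 15.99°.
a = sin²(Δφ/2) + cos φ₁ · cos φ₂ · sin²(Δλ/2) = 0.169242.
c = 2·atan2(√a, √(1−a)) = 0.84796 rad → d = 6371·c ≈ 5402.35 km.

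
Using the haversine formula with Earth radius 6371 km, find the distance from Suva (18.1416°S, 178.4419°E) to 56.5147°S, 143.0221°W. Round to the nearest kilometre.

5332 km

Δλ = -143.0221 − 178.4419 = -321.4640°; wrapped into (−180°, 180°]: 38.5360°.
Δφ = -56.5147 − -18.1416 = -38.3731°.
a = sin²(Δφ/2) + cos φ₁ · cos φ₂ · sin²(Δλ/2) = 0.165099.
c = 2·atan2(√a, √(1−a)) = 0.83685 rad → d = 6371·c ≈ 5331.60 km.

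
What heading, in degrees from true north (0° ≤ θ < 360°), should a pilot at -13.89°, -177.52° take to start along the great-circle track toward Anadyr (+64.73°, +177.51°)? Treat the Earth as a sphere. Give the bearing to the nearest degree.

Δλ = 177.51 − -177.52 = 355.03°; wrapped into (−180°, 180°]: -4.97°.
θ = atan2( sin Δλ · cos φ₂ , cos φ₁ · sin φ₂ − sin φ₁ · cos φ₂ · cos Δλ )
  = atan2(-0.03698, 0.97995) = -2.161° → normalised to [0°, 360°): 357.839°.

358°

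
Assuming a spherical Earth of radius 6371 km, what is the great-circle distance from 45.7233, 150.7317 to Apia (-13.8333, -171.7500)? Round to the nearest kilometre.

7617 km

Δλ = -171.7500 − 150.7317 = -322.4817°; wrapped into (−180°, 180°]: 37.5183°.
Δφ = -13.8333 − 45.7233 = -59.5566°.
a = sin²(Δφ/2) + cos φ₁ · cos φ₂ · sin²(Δλ/2) = 0.316763.
c = 2·atan2(√a, √(1−a)) = 1.19558 rad → d = 6371·c ≈ 7617.04 km.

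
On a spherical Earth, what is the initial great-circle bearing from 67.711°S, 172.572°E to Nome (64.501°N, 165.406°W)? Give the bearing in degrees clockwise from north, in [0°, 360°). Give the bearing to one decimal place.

Δλ = -165.406 − 172.572 = -337.978°; wrapped into (−180°, 180°]: 22.022°.
θ = atan2( sin Δλ · cos φ₂ , cos φ₁ · sin φ₂ − sin φ₁ · cos φ₂ · cos Δλ )
  = atan2(0.16142, 0.71160) = 12.781° → normalised to [0°, 360°): 12.781°.

12.8°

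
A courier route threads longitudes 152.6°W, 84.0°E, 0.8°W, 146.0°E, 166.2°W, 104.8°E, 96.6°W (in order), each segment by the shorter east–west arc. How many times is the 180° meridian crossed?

4

Leg 1: -152.6° → +84.0°, shortest Δλ = -123.4° (west) — crosses 180°.
Leg 2: +84.0° → -0.8°, shortest Δλ = -84.8° (west) — does not cross 180°.
Leg 3: -0.8° → +146.0°, shortest Δλ = 146.8° (east) — does not cross 180°.
Leg 4: +146.0° → -166.2°, shortest Δλ = 47.8° (east) — crosses 180°.
Leg 5: -166.2° → +104.8°, shortest Δλ = -89.0° (west) — crosses 180°.
Leg 6: +104.8° → -96.6°, shortest Δλ = 158.6° (east) — crosses 180°.
Total crossings: 4.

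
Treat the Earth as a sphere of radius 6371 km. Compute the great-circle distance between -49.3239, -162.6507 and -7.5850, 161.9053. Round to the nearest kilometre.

5694 km

Δλ = 161.9053 − -162.6507 = 324.5560°; wrapped into (−180°, 180°]: -35.4440°.
Δφ = -7.5850 − -49.3239 = 41.7389°.
a = sin²(Δφ/2) + cos φ₁ · cos φ₂ · sin²(Δλ/2) = 0.186772.
c = 2·atan2(√a, √(1−a)) = 0.89380 rad → d = 6371·c ≈ 5694.38 km.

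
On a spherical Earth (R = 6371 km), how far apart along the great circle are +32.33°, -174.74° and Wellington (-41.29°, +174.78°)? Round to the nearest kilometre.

8256 km

Δλ = 174.78 − -174.74 = 349.52°; wrapped into (−180°, 180°]: -10.48°.
Δφ = -41.29 − 32.33 = -73.62°.
a = sin²(Δφ/2) + cos φ₁ · cos φ₂ · sin²(Δλ/2) = 0.364292.
c = 2·atan2(√a, √(1−a)) = 1.29593 rad → d = 6371·c ≈ 8256.39 km.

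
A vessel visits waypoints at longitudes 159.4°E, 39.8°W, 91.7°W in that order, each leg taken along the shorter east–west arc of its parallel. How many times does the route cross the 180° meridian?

Leg 1: +159.4° → -39.8°, shortest Δλ = 160.8° (east) — crosses 180°.
Leg 2: -39.8° → -91.7°, shortest Δλ = -51.9° (west) — does not cross 180°.
Total crossings: 1.

1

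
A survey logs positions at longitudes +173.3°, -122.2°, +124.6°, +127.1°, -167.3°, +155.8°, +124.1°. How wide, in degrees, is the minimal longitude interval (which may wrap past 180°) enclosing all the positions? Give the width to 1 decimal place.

Sort the longitudes: -167.3°, -122.2°, +124.1°, +124.6°, +127.1°, +155.8°, +173.3°.
Eastward gaps between consecutive values (wrapping around): 45.1°, 246.3°, 0.5°, 2.5°, 28.7°, 17.5°, 19.4°.
Largest gap = 246.3° ⇒ minimal covering band is its complement: 360° − 246.3° = 113.7°.
Band runs from +124.1° eastward to -122.2°, crossing the antimeridian.

113.7°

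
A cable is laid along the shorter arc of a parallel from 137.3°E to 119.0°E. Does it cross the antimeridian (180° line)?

Signed shortest Δλ = ((119.0 − 137.3 + 180) mod 360) − 180 = -18.3°.
Going west by 18.3° from +137.3° reaches +119.0° without touching 180°.

No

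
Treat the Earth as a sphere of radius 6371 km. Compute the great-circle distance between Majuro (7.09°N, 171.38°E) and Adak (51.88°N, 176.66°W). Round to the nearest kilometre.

Δλ = -176.66 − 171.38 = -348.04°; wrapped into (−180°, 180°]: 11.96°.
Δφ = 51.88 − 7.09 = 44.79°.
a = sin²(Δφ/2) + cos φ₁ · cos φ₂ · sin²(Δλ/2) = 0.151802.
c = 2·atan2(√a, √(1−a)) = 0.80043 rad → d = 6371·c ≈ 5099.56 km.

5100 km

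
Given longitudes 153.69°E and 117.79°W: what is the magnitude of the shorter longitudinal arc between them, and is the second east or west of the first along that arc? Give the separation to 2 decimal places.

Raw difference: -117.79 − 153.69 = -271.48°.
Normalise into (−180°, 180°]: -271.48° + 360° = 88.52°.
Positive ⇒ the second point lies to the east; separation 88.52°.

88.52° east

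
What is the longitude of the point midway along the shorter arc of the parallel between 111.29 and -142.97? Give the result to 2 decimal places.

Signed shortest Δλ from +111.29° to -142.97° is +105.74°.
Midpoint longitude = +111.29° + (+105.74°)/2 = +111.29° + 52.87° = +164.16°.
(The naïve average (+111.29 + -142.97)/2 = -15.84° is on the wrong side of the globe.)

+164.16°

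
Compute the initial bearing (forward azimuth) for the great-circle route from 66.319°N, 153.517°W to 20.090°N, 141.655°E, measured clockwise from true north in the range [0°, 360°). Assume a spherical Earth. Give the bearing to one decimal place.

Δλ = 141.655 − -153.517 = 295.172°; wrapped into (−180°, 180°]: -64.828°.
θ = atan2( sin Δλ · cos φ₂ , cos φ₁ · sin φ₂ − sin φ₁ · cos φ₂ · cos Δλ )
  = atan2(-0.84997, -0.22786) = -105.007° → normalised to [0°, 360°): 254.993°.

255.0°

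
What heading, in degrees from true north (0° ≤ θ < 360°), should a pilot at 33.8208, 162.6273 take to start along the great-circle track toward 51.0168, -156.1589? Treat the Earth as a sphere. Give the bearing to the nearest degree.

47°

Δλ = -156.1589 − 162.6273 = -318.7862°; wrapped into (−180°, 180°]: 41.2138°.
θ = atan2( sin Δλ · cos φ₂ , cos φ₁ · sin φ₂ − sin φ₁ · cos φ₂ · cos Δλ )
  = atan2(0.41449, 0.38239) = 47.307° → normalised to [0°, 360°): 47.307°.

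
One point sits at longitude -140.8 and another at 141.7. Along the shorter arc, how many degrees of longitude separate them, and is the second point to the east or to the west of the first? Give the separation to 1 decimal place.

Raw difference: 141.7 − -140.8 = 282.5°.
Normalise into (−180°, 180°]: 282.5° − 360° = -77.5°.
Negative ⇒ the second point lies to the west; separation 77.5°.

77.5° west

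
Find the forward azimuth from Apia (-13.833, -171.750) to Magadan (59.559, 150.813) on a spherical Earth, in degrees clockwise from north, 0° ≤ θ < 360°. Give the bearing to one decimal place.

Δλ = 150.813 − -171.750 = 322.563°; wrapped into (−180°, 180°]: -37.437°.
θ = atan2( sin Δλ · cos φ₂ , cos φ₁ · sin φ₂ − sin φ₁ · cos φ₂ · cos Δλ )
  = atan2(-0.30799, 0.93333) = -18.262° → normalised to [0°, 360°): 341.738°.

341.7°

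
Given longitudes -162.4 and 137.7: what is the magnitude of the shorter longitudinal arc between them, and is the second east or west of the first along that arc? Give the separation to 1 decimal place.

59.9° west

Raw difference: 137.7 − -162.4 = 300.1°.
Normalise into (−180°, 180°]: 300.1° − 360° = -59.9°.
Negative ⇒ the second point lies to the west; separation 59.9°.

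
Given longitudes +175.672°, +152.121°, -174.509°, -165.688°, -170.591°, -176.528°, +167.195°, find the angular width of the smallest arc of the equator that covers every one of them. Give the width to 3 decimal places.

Sort the longitudes: -176.528°, -174.509°, -170.591°, -165.688°, +152.121°, +167.195°, +175.672°.
Eastward gaps between consecutive values (wrapping around): 2.019°, 3.918°, 4.903°, 317.809°, 15.074°, 8.477°, 7.800°.
Largest gap = 317.809° ⇒ minimal covering band is its complement: 360° − 317.809° = 42.191°.
Band runs from +152.121° eastward to -165.688°, crossing the antimeridian.

42.191°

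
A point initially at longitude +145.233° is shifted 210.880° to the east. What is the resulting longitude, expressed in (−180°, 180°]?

Start at +145.233°; shift +210.880° → +356.113°.
+356.113° lies outside (−180°, 180°]; subtract 360° → -3.887°.

-3.887°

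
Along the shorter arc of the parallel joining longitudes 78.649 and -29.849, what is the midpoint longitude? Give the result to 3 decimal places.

Signed shortest Δλ from +78.649° to -29.849° is -108.498°.
Midpoint longitude = +78.649° + (-108.498°)/2 = +78.649° − 54.249° = +24.400°.

+24.400°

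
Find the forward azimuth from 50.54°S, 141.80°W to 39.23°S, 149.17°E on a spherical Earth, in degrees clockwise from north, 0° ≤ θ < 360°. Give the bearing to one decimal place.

Δλ = 149.17 − -141.80 = 290.97°; wrapped into (−180°, 180°]: -69.03°.
θ = atan2( sin Δλ · cos φ₂ , cos φ₁ · sin φ₂ − sin φ₁ · cos φ₂ · cos Δλ )
  = atan2(-0.72331, -0.18791) = -104.563° → normalised to [0°, 360°): 255.437°.

255.4°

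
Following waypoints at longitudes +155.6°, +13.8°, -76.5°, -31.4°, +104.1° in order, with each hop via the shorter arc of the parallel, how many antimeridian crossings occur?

Leg 1: +155.6° → +13.8°, shortest Δλ = -141.8° (west) — does not cross 180°.
Leg 2: +13.8° → -76.5°, shortest Δλ = -90.3° (west) — does not cross 180°.
Leg 3: -76.5° → -31.4°, shortest Δλ = 45.1° (east) — does not cross 180°.
Leg 4: -31.4° → +104.1°, shortest Δλ = 135.5° (east) — does not cross 180°.
Total crossings: 0.

0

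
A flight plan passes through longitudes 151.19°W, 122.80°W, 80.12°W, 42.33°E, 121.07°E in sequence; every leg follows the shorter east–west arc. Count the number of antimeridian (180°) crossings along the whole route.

Leg 1: -151.19° → -122.80°, shortest Δλ = 28.39° (east) — does not cross 180°.
Leg 2: -122.80° → -80.12°, shortest Δλ = 42.68° (east) — does not cross 180°.
Leg 3: -80.12° → +42.33°, shortest Δλ = 122.45° (east) — does not cross 180°.
Leg 4: +42.33° → +121.07°, shortest Δλ = 78.74° (east) — does not cross 180°.
Total crossings: 0.

0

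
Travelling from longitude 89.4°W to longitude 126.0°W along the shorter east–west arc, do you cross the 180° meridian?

No

Signed shortest Δλ = ((-126.0 − -89.4 + 180) mod 360) − 180 = -36.6°.
Going west by 36.6° from -89.4° reaches -126.0° without touching 180°.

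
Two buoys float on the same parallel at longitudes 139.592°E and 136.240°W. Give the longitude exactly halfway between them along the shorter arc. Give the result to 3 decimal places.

Signed shortest Δλ from +139.592° to -136.240° is +84.168°.
Midpoint longitude = +139.592° + (+84.168°)/2 = +139.592° + 42.084° = +181.676°.
Normalise into (−180°, 180°]: -178.324°.
(The naïve average (+139.592 + -136.240)/2 = 1.676° is on the wrong side of the globe.)

178.324°W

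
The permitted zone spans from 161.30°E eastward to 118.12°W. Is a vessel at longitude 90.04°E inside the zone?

Band width going east from +161.30° to -118.12°: ((-118.12 − 161.30) mod 360) = 80.58°.
Offset of +90.04° east of the west edge: ((90.04 − 161.30) mod 360) = 288.74°.
288.74° > 80.58° ⇒ outside.

No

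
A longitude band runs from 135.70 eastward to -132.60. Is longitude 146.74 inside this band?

Yes

Band width going east from +135.70° to -132.60°: ((-132.60 − 135.70) mod 360) = 91.70°.
Offset of +146.74° east of the west edge: ((146.74 − 135.70) mod 360) = 11.04°.
11.04° ≤ 91.70° ⇒ inside.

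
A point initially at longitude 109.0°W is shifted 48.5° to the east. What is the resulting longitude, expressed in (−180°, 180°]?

60.5°W

Start at -109.0°; shift +48.5° → -60.5°.
-60.5° already lies in (−180°, 180°].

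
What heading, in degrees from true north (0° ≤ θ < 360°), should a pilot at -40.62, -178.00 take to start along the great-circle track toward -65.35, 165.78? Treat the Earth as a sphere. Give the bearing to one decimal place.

195.2°

Δλ = 165.78 − -178.00 = 343.78°; wrapped into (−180°, 180°]: -16.22°.
θ = atan2( sin Δλ · cos φ₂ , cos φ₁ · sin φ₂ − sin φ₁ · cos φ₂ · cos Δλ )
  = atan2(-0.11650, -0.42915) = -164.812° → normalised to [0°, 360°): 195.188°.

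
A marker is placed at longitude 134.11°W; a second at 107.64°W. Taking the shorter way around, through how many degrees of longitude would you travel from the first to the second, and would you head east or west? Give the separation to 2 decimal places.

Raw difference: -107.64 − -134.11 = 26.47°.
Normalise into (−180°, 180°]: 26.47° stays 26.47°.
Positive ⇒ the second point lies to the east; separation 26.47°.

26.47° east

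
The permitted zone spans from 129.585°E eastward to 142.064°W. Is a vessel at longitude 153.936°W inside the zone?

Yes

Band width going east from +129.585° to -142.064°: ((-142.064 − 129.585) mod 360) = 88.351°.
Offset of -153.936° east of the west edge: ((-153.936 − 129.585) mod 360) = 76.479°.
76.479° ≤ 88.351° ⇒ inside.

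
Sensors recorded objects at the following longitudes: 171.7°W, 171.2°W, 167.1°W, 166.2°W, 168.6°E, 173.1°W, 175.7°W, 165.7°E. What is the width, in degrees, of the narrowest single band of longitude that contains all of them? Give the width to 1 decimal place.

Sort the longitudes: -175.7°, -173.1°, -171.7°, -171.2°, -167.1°, -166.2°, +165.7°, +168.6°.
Eastward gaps between consecutive values (wrapping around): 2.6°, 1.4°, 0.5°, 4.1°, 0.9°, 331.9°, 2.9°, 15.7°.
Largest gap = 331.9° ⇒ minimal covering band is its complement: 360° − 331.9° = 28.1°.
Band runs from +165.7° eastward to -166.2°, crossing the antimeridian.

28.1°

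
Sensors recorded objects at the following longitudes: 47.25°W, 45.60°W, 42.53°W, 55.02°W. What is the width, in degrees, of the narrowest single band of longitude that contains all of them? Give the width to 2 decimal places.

Sort the longitudes: -55.02°, -47.25°, -45.60°, -42.53°.
Eastward gaps between consecutive values (wrapping around): 7.77°, 1.65°, 3.07°, 347.51°.
Largest gap = 347.51° ⇒ minimal covering band is its complement: 360° − 347.51° = 12.49°.
Band runs from -55.02° eastward to -42.53°.

12.49°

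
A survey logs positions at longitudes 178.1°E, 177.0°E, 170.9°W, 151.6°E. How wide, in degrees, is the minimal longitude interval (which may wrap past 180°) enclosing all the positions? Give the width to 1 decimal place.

37.5°

Sort the longitudes: -170.9°, +151.6°, +177.0°, +178.1°.
Eastward gaps between consecutive values (wrapping around): 322.5°, 25.4°, 1.1°, 11.0°.
Largest gap = 322.5° ⇒ minimal covering band is its complement: 360° − 322.5° = 37.5°.
Band runs from +151.6° eastward to -170.9°, crossing the antimeridian.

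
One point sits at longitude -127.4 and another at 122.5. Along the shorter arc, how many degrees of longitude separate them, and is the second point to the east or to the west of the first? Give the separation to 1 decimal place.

110.1° west

Raw difference: 122.5 − -127.4 = 249.9°.
Normalise into (−180°, 180°]: 249.9° − 360° = -110.1°.
Negative ⇒ the second point lies to the west; separation 110.1°.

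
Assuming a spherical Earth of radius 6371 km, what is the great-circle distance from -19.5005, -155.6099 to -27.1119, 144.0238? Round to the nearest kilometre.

Δλ = 144.0238 − -155.6099 = 299.6337°; wrapped into (−180°, 180°]: -60.3663°.
Δφ = -27.1119 − -19.5005 = -7.6114°.
a = sin²(Δφ/2) + cos φ₁ · cos φ₂ · sin²(Δλ/2) = 0.216497.
c = 2·atan2(√a, √(1−a)) = 0.96793 rad → d = 6371·c ≈ 6166.69 km.

6167 km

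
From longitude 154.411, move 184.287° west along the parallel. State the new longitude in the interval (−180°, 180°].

Start at +154.411°; shift −184.287° → -29.876°.
-29.876° already lies in (−180°, 180°].

-29.876°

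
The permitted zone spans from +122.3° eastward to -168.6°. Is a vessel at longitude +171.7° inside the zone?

Yes

Band width going east from +122.3° to -168.6°: ((-168.6 − 122.3) mod 360) = 69.1°.
Offset of +171.7° east of the west edge: ((171.7 − 122.3) mod 360) = 49.4°.
49.4° ≤ 69.1° ⇒ inside.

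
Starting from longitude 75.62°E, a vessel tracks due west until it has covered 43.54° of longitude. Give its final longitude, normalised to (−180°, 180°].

32.08°E

Start at +75.62°; shift −43.54° → +32.08°.
+32.08° already lies in (−180°, 180°].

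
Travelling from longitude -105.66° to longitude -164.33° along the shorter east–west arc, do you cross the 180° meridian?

No

Signed shortest Δλ = ((-164.33 − -105.66 + 180) mod 360) − 180 = -58.67°.
Going west by 58.67° from -105.66° reaches -164.33° without touching 180°.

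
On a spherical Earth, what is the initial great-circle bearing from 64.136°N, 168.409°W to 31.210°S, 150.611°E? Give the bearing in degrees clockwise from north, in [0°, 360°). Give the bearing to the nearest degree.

215°

Δλ = 150.611 − -168.409 = 319.020°; wrapped into (−180°, 180°]: -40.980°.
θ = atan2( sin Δλ · cos φ₂ , cos φ₁ · sin φ₂ − sin φ₁ · cos φ₂ · cos Δλ )
  = atan2(-0.56088, -0.80705) = -145.201° → normalised to [0°, 360°): 214.799°.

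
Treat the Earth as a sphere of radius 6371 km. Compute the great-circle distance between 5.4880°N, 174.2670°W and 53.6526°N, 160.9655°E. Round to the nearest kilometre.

Δλ = 160.9655 − -174.2670 = 335.2325°; wrapped into (−180°, 180°]: -24.7675°.
Δφ = 53.6526 − 5.4880 = 48.1646°.
a = sin²(Δφ/2) + cos φ₁ · cos φ₂ · sin²(Δλ/2) = 0.193637.
c = 2·atan2(√a, √(1−a)) = 0.91129 rad → d = 6371·c ≈ 5805.84 km.

5806 km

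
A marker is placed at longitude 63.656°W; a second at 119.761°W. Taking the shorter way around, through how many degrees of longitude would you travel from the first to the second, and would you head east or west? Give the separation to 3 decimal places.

56.105° west

Raw difference: -119.761 − -63.656 = -56.105°.
Normalise into (−180°, 180°]: -56.105° stays -56.105°.
Negative ⇒ the second point lies to the west; separation 56.105°.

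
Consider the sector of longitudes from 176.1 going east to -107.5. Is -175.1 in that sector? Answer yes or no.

Band width going east from +176.1° to -107.5°: ((-107.5 − 176.1) mod 360) = 76.4°.
Offset of -175.1° east of the west edge: ((-175.1 − 176.1) mod 360) = 8.8°.
8.8° ≤ 76.4° ⇒ inside.

Yes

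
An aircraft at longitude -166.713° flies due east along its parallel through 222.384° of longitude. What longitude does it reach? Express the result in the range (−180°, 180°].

+55.671°

Start at -166.713°; shift +222.384° → +55.671°.
+55.671° already lies in (−180°, 180°].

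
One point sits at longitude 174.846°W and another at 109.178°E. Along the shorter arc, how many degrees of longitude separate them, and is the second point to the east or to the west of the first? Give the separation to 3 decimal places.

75.976° west

Raw difference: 109.178 − -174.846 = 284.024°.
Normalise into (−180°, 180°]: 284.024° − 360° = -75.976°.
Negative ⇒ the second point lies to the west; separation 75.976°.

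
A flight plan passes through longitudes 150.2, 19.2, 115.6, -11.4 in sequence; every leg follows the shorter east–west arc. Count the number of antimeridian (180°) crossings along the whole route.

Leg 1: +150.2° → +19.2°, shortest Δλ = -131.0° (west) — does not cross 180°.
Leg 2: +19.2° → +115.6°, shortest Δλ = 96.4° (east) — does not cross 180°.
Leg 3: +115.6° → -11.4°, shortest Δλ = -127.0° (west) — does not cross 180°.
Total crossings: 0.

0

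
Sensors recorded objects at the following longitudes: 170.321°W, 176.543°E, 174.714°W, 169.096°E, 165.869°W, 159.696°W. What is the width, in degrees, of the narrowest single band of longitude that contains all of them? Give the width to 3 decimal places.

Sort the longitudes: -174.714°, -170.321°, -165.869°, -159.696°, +169.096°, +176.543°.
Eastward gaps between consecutive values (wrapping around): 4.393°, 4.452°, 6.173°, 328.792°, 7.447°, 8.743°.
Largest gap = 328.792° ⇒ minimal covering band is its complement: 360° − 328.792° = 31.208°.
Band runs from +169.096° eastward to -159.696°, crossing the antimeridian.

31.208°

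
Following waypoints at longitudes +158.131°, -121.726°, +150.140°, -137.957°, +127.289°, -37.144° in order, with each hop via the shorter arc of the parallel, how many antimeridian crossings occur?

4

Leg 1: +158.131° → -121.726°, shortest Δλ = 80.143° (east) — crosses 180°.
Leg 2: -121.726° → +150.140°, shortest Δλ = -88.134° (west) — crosses 180°.
Leg 3: +150.140° → -137.957°, shortest Δλ = 71.903° (east) — crosses 180°.
Leg 4: -137.957° → +127.289°, shortest Δλ = -94.754° (west) — crosses 180°.
Leg 5: +127.289° → -37.144°, shortest Δλ = -164.433° (west) — does not cross 180°.
Total crossings: 4.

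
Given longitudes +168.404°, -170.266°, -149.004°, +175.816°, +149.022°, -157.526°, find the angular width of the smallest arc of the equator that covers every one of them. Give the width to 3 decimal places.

61.974°

Sort the longitudes: -170.266°, -157.526°, -149.004°, +149.022°, +168.404°, +175.816°.
Eastward gaps between consecutive values (wrapping around): 12.740°, 8.522°, 298.026°, 19.382°, 7.412°, 13.918°.
Largest gap = 298.026° ⇒ minimal covering band is its complement: 360° − 298.026° = 61.974°.
Band runs from +149.022° eastward to -149.004°, crossing the antimeridian.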